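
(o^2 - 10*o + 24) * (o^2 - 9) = o^4 - 10*o^3 + 15*o^2 + 90*o - 216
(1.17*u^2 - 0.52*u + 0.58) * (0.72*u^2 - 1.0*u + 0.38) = 0.8424*u^4 - 1.5444*u^3 + 1.3822*u^2 - 0.7776*u + 0.2204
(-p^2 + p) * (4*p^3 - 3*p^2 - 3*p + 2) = -4*p^5 + 7*p^4 - 5*p^2 + 2*p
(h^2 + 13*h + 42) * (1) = h^2 + 13*h + 42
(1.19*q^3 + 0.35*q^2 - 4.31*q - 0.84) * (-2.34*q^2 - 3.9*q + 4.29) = -2.7846*q^5 - 5.46*q^4 + 13.8255*q^3 + 20.2761*q^2 - 15.2139*q - 3.6036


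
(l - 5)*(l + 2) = l^2 - 3*l - 10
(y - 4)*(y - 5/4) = y^2 - 21*y/4 + 5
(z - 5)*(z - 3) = z^2 - 8*z + 15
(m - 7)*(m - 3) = m^2 - 10*m + 21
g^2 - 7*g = g*(g - 7)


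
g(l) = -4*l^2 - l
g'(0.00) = -1.00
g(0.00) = 0.00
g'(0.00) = -1.00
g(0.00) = 0.00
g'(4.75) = -39.00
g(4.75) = -95.00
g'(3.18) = -26.44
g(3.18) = -43.63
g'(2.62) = -21.96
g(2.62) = -30.08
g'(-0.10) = -0.20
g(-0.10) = 0.06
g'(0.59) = -5.72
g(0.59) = -1.98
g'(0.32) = -3.56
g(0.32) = -0.73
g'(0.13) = -2.04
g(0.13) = -0.20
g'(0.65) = -6.20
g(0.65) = -2.34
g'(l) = -8*l - 1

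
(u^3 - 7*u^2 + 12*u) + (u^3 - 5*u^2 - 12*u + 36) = 2*u^3 - 12*u^2 + 36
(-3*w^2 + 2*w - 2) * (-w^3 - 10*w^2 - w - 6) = 3*w^5 + 28*w^4 - 15*w^3 + 36*w^2 - 10*w + 12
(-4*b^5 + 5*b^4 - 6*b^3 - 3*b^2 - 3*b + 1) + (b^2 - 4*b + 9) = -4*b^5 + 5*b^4 - 6*b^3 - 2*b^2 - 7*b + 10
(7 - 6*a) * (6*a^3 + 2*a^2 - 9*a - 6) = -36*a^4 + 30*a^3 + 68*a^2 - 27*a - 42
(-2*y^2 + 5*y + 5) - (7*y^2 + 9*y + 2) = -9*y^2 - 4*y + 3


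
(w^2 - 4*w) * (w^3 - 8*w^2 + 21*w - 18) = w^5 - 12*w^4 + 53*w^3 - 102*w^2 + 72*w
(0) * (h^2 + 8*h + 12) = 0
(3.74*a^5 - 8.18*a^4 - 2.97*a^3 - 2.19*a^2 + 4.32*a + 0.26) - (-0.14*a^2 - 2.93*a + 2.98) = 3.74*a^5 - 8.18*a^4 - 2.97*a^3 - 2.05*a^2 + 7.25*a - 2.72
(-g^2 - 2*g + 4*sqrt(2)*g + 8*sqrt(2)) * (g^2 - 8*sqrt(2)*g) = -g^4 - 2*g^3 + 12*sqrt(2)*g^3 - 64*g^2 + 24*sqrt(2)*g^2 - 128*g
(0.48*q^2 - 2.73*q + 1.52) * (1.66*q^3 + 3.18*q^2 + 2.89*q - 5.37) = 0.7968*q^5 - 3.0054*q^4 - 4.771*q^3 - 5.6337*q^2 + 19.0529*q - 8.1624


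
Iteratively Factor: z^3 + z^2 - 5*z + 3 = (z - 1)*(z^2 + 2*z - 3) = (z - 1)*(z + 3)*(z - 1)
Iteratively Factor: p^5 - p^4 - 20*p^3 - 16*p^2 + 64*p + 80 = (p + 2)*(p^4 - 3*p^3 - 14*p^2 + 12*p + 40) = (p - 2)*(p + 2)*(p^3 - p^2 - 16*p - 20) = (p - 2)*(p + 2)^2*(p^2 - 3*p - 10) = (p - 5)*(p - 2)*(p + 2)^2*(p + 2)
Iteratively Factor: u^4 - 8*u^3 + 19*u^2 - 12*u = (u)*(u^3 - 8*u^2 + 19*u - 12) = u*(u - 1)*(u^2 - 7*u + 12) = u*(u - 4)*(u - 1)*(u - 3)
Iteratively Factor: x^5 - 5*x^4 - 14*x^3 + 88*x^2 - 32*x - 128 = (x - 4)*(x^4 - x^3 - 18*x^2 + 16*x + 32) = (x - 4)*(x + 1)*(x^3 - 2*x^2 - 16*x + 32) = (x - 4)*(x + 1)*(x + 4)*(x^2 - 6*x + 8) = (x - 4)^2*(x + 1)*(x + 4)*(x - 2)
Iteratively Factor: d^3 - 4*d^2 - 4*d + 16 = (d + 2)*(d^2 - 6*d + 8) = (d - 2)*(d + 2)*(d - 4)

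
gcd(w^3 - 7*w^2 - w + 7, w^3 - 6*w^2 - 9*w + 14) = w^2 - 8*w + 7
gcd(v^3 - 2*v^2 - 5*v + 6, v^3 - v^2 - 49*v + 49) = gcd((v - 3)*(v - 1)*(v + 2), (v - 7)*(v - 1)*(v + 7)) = v - 1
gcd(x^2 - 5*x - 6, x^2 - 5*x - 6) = x^2 - 5*x - 6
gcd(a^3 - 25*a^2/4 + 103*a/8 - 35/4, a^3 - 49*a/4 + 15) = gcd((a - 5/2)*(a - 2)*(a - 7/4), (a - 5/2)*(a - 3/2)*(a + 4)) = a - 5/2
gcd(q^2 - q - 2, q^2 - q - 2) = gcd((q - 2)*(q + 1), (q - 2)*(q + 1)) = q^2 - q - 2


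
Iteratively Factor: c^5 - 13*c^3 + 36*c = (c - 2)*(c^4 + 2*c^3 - 9*c^2 - 18*c) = (c - 2)*(c + 3)*(c^3 - c^2 - 6*c) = (c - 2)*(c + 2)*(c + 3)*(c^2 - 3*c) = c*(c - 2)*(c + 2)*(c + 3)*(c - 3)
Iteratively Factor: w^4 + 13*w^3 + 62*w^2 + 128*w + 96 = (w + 4)*(w^3 + 9*w^2 + 26*w + 24) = (w + 4)^2*(w^2 + 5*w + 6) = (w + 3)*(w + 4)^2*(w + 2)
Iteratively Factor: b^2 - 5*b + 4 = (b - 4)*(b - 1)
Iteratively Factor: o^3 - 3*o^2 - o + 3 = (o - 3)*(o^2 - 1) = (o - 3)*(o - 1)*(o + 1)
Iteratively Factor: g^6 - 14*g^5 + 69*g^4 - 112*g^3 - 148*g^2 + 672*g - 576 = (g + 2)*(g^5 - 16*g^4 + 101*g^3 - 314*g^2 + 480*g - 288) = (g - 4)*(g + 2)*(g^4 - 12*g^3 + 53*g^2 - 102*g + 72) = (g - 4)^2*(g + 2)*(g^3 - 8*g^2 + 21*g - 18) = (g - 4)^2*(g - 2)*(g + 2)*(g^2 - 6*g + 9) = (g - 4)^2*(g - 3)*(g - 2)*(g + 2)*(g - 3)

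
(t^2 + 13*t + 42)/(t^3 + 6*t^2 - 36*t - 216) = (t + 7)/(t^2 - 36)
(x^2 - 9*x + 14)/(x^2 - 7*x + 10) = (x - 7)/(x - 5)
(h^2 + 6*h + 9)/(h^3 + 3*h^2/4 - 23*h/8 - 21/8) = 8*(h^2 + 6*h + 9)/(8*h^3 + 6*h^2 - 23*h - 21)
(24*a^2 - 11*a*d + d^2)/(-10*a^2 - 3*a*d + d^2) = (-24*a^2 + 11*a*d - d^2)/(10*a^2 + 3*a*d - d^2)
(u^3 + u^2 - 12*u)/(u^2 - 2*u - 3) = u*(u + 4)/(u + 1)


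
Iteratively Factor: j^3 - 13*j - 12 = (j - 4)*(j^2 + 4*j + 3) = (j - 4)*(j + 1)*(j + 3)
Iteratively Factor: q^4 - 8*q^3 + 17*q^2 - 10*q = (q - 5)*(q^3 - 3*q^2 + 2*q) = (q - 5)*(q - 2)*(q^2 - q) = q*(q - 5)*(q - 2)*(q - 1)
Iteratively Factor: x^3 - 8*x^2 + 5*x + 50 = (x - 5)*(x^2 - 3*x - 10) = (x - 5)*(x + 2)*(x - 5)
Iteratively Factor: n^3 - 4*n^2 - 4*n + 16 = (n + 2)*(n^2 - 6*n + 8) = (n - 4)*(n + 2)*(n - 2)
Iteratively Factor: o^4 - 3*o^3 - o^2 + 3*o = (o)*(o^3 - 3*o^2 - o + 3) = o*(o - 1)*(o^2 - 2*o - 3) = o*(o - 1)*(o + 1)*(o - 3)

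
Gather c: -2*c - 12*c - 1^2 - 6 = -14*c - 7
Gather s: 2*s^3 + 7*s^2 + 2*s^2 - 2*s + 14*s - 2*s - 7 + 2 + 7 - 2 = 2*s^3 + 9*s^2 + 10*s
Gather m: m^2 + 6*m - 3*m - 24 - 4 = m^2 + 3*m - 28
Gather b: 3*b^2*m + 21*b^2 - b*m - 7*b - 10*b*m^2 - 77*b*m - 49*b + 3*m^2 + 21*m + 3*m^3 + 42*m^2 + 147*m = b^2*(3*m + 21) + b*(-10*m^2 - 78*m - 56) + 3*m^3 + 45*m^2 + 168*m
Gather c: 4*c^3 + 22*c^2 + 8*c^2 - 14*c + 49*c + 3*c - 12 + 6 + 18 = 4*c^3 + 30*c^2 + 38*c + 12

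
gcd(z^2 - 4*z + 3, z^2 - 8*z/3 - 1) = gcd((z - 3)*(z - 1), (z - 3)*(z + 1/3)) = z - 3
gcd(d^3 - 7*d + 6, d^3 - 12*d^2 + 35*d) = 1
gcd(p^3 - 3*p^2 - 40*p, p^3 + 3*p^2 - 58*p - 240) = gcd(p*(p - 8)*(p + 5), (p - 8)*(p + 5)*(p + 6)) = p^2 - 3*p - 40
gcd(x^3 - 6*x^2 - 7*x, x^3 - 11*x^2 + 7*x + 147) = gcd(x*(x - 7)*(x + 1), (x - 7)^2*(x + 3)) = x - 7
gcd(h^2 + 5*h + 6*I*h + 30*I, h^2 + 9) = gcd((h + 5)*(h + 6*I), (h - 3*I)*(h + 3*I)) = 1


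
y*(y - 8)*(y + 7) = y^3 - y^2 - 56*y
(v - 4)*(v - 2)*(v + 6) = v^3 - 28*v + 48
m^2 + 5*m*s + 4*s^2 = (m + s)*(m + 4*s)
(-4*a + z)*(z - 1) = -4*a*z + 4*a + z^2 - z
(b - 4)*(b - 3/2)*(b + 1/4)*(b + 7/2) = b^4 - 7*b^3/4 - 55*b^2/4 + 283*b/16 + 21/4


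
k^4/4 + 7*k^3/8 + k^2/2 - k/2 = k*(k/4 + 1/2)*(k - 1/2)*(k + 2)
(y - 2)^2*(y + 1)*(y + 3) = y^4 - 9*y^2 + 4*y + 12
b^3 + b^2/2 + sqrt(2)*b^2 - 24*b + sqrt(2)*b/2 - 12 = (b + 1/2)*(b - 3*sqrt(2))*(b + 4*sqrt(2))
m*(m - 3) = m^2 - 3*m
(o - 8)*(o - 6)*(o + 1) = o^3 - 13*o^2 + 34*o + 48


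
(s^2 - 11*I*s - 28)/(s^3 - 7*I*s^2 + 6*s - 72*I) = (s - 7*I)/(s^2 - 3*I*s + 18)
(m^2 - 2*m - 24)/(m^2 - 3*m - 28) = (m - 6)/(m - 7)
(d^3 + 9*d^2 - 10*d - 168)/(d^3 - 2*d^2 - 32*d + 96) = (d + 7)/(d - 4)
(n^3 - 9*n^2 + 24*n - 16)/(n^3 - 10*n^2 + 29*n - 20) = (n - 4)/(n - 5)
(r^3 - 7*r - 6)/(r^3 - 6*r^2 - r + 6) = (r^2 - r - 6)/(r^2 - 7*r + 6)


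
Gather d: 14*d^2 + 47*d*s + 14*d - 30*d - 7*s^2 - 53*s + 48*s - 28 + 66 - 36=14*d^2 + d*(47*s - 16) - 7*s^2 - 5*s + 2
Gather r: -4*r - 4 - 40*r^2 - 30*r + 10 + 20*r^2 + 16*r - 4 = -20*r^2 - 18*r + 2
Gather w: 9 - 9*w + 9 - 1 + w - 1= 16 - 8*w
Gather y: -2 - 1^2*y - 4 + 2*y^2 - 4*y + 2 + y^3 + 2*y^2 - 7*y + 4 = y^3 + 4*y^2 - 12*y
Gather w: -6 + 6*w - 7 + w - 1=7*w - 14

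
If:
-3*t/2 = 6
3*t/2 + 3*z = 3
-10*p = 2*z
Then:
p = -3/5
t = -4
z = 3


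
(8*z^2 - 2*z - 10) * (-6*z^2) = -48*z^4 + 12*z^3 + 60*z^2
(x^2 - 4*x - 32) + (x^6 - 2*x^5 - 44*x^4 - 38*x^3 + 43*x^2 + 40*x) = x^6 - 2*x^5 - 44*x^4 - 38*x^3 + 44*x^2 + 36*x - 32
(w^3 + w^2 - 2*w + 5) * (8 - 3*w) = -3*w^4 + 5*w^3 + 14*w^2 - 31*w + 40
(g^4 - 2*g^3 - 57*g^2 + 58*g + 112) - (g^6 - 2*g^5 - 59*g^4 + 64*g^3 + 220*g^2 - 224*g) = -g^6 + 2*g^5 + 60*g^4 - 66*g^3 - 277*g^2 + 282*g + 112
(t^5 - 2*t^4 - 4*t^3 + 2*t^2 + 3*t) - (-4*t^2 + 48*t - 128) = t^5 - 2*t^4 - 4*t^3 + 6*t^2 - 45*t + 128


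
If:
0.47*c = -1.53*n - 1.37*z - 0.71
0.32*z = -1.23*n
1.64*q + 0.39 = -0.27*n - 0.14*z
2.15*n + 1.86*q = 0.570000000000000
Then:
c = 1.77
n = 0.41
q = -0.17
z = -1.59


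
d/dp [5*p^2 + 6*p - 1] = 10*p + 6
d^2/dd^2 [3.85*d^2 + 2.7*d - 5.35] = 7.70000000000000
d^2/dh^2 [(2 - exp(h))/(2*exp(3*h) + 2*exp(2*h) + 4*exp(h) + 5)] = (-16*exp(6*h) + 60*exp(5*h) + 116*exp(4*h) + 202*exp(3*h) - 72*exp(2*h) - 28*exp(h) - 65)*exp(h)/(8*exp(9*h) + 24*exp(8*h) + 72*exp(7*h) + 164*exp(6*h) + 264*exp(5*h) + 396*exp(4*h) + 454*exp(3*h) + 390*exp(2*h) + 300*exp(h) + 125)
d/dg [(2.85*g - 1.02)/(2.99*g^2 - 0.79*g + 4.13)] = (-8.5215*g^2 + 6.0996*g + 10.9647)/(8.9401*g^4 - 4.7242*g^3 + 25.3215*g^2 - 6.5254*g + 17.0569)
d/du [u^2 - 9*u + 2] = 2*u - 9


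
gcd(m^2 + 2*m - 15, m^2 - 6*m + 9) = m - 3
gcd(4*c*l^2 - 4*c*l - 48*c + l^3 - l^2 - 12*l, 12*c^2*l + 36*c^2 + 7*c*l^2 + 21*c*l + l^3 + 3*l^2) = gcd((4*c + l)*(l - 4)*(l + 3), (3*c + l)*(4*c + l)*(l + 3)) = 4*c*l + 12*c + l^2 + 3*l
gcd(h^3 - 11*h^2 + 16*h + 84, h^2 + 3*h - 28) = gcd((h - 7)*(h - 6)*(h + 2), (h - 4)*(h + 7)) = 1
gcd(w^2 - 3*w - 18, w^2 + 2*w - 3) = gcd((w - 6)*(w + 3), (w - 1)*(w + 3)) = w + 3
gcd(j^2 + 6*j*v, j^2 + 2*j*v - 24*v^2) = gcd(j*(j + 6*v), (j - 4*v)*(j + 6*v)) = j + 6*v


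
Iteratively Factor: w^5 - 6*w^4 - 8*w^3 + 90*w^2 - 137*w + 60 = (w - 3)*(w^4 - 3*w^3 - 17*w^2 + 39*w - 20) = (w - 3)*(w - 1)*(w^3 - 2*w^2 - 19*w + 20) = (w - 5)*(w - 3)*(w - 1)*(w^2 + 3*w - 4) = (w - 5)*(w - 3)*(w - 1)^2*(w + 4)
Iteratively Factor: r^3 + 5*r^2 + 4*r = (r + 4)*(r^2 + r) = r*(r + 4)*(r + 1)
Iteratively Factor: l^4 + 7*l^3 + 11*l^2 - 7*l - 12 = (l + 1)*(l^3 + 6*l^2 + 5*l - 12) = (l + 1)*(l + 4)*(l^2 + 2*l - 3) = (l - 1)*(l + 1)*(l + 4)*(l + 3)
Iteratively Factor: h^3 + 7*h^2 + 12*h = (h + 3)*(h^2 + 4*h) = (h + 3)*(h + 4)*(h)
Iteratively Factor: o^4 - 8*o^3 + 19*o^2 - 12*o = (o - 1)*(o^3 - 7*o^2 + 12*o) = (o - 3)*(o - 1)*(o^2 - 4*o) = (o - 4)*(o - 3)*(o - 1)*(o)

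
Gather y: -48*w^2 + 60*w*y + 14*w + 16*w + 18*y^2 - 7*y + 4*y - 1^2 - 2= -48*w^2 + 30*w + 18*y^2 + y*(60*w - 3) - 3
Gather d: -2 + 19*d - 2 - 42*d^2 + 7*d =-42*d^2 + 26*d - 4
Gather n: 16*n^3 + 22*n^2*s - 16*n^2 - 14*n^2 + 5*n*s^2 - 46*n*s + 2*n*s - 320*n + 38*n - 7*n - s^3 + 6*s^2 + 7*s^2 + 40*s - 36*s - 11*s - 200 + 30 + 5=16*n^3 + n^2*(22*s - 30) + n*(5*s^2 - 44*s - 289) - s^3 + 13*s^2 - 7*s - 165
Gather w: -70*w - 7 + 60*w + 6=-10*w - 1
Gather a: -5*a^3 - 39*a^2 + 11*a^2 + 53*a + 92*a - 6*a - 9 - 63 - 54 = -5*a^3 - 28*a^2 + 139*a - 126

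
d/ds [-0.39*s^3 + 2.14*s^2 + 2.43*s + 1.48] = -1.17*s^2 + 4.28*s + 2.43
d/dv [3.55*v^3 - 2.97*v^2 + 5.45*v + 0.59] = 10.65*v^2 - 5.94*v + 5.45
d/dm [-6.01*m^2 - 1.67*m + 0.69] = -12.02*m - 1.67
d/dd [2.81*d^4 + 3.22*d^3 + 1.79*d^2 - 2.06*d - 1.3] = 11.24*d^3 + 9.66*d^2 + 3.58*d - 2.06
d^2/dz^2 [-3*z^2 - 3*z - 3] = -6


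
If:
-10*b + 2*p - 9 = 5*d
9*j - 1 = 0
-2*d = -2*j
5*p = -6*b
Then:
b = -215/279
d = 1/9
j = 1/9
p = 86/93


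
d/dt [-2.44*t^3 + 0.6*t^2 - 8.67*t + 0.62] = -7.32*t^2 + 1.2*t - 8.67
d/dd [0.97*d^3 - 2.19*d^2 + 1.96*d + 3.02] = 2.91*d^2 - 4.38*d + 1.96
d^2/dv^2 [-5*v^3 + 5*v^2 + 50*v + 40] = 10 - 30*v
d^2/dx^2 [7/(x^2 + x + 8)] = 14*(-x^2 - x + (2*x + 1)^2 - 8)/(x^2 + x + 8)^3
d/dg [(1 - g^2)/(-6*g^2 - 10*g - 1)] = 2*(5*g^2 + 7*g + 5)/(36*g^4 + 120*g^3 + 112*g^2 + 20*g + 1)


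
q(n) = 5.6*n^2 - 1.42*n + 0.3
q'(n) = 11.2*n - 1.42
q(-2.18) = 30.01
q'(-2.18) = -25.84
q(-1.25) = 10.82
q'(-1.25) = -15.42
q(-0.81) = 5.12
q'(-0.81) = -10.49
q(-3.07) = 57.44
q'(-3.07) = -35.80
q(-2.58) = 41.24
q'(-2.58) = -30.32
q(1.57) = 11.87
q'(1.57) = 16.16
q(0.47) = 0.87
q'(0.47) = 3.84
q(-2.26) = 32.11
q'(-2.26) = -26.73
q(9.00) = 441.12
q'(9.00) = 99.38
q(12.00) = 789.66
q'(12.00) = 132.98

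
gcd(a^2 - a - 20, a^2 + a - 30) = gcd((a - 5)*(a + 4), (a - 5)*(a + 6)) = a - 5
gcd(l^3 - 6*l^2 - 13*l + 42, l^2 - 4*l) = 1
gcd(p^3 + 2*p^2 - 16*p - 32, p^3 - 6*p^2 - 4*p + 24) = p + 2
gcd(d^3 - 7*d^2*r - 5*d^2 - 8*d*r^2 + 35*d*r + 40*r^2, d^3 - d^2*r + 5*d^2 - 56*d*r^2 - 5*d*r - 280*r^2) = -d + 8*r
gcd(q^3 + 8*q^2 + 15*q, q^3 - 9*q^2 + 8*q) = q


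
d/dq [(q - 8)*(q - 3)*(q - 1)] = 3*q^2 - 24*q + 35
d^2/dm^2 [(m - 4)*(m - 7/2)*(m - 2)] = 6*m - 19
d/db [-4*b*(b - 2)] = 8 - 8*b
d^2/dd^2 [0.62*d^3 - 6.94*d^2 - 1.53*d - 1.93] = 3.72*d - 13.88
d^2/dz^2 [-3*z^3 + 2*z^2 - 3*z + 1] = 4 - 18*z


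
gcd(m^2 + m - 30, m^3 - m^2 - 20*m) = m - 5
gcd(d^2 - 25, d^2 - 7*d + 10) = d - 5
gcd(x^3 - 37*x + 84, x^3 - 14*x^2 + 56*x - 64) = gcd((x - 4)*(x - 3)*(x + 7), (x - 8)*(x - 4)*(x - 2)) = x - 4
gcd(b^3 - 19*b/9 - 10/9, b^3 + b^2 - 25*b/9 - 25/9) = b^2 - 2*b/3 - 5/3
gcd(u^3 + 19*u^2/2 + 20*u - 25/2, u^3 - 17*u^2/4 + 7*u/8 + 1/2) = u - 1/2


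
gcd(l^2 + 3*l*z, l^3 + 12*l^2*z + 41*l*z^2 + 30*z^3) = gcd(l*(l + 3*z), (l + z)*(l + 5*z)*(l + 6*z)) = 1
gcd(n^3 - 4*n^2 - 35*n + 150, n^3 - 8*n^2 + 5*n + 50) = n^2 - 10*n + 25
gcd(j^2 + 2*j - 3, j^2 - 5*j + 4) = j - 1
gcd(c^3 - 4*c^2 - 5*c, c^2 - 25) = c - 5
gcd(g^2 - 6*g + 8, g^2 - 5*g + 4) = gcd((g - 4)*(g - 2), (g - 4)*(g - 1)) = g - 4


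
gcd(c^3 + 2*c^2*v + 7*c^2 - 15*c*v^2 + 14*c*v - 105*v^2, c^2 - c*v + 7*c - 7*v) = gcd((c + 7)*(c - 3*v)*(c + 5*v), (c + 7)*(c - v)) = c + 7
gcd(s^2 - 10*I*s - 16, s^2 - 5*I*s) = 1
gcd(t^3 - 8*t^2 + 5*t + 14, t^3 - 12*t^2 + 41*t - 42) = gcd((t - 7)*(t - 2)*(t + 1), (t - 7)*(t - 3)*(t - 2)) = t^2 - 9*t + 14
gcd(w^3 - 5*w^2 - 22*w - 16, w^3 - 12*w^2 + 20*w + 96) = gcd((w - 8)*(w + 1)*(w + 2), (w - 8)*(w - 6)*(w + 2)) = w^2 - 6*w - 16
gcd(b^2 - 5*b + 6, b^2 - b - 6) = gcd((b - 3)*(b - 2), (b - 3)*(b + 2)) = b - 3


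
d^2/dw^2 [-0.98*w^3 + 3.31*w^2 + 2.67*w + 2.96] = 6.62 - 5.88*w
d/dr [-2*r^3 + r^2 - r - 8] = -6*r^2 + 2*r - 1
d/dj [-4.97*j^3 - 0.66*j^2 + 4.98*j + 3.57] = -14.91*j^2 - 1.32*j + 4.98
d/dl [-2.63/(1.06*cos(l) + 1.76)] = -2.7878*sin(l)/(1.06*cos(l) + 1.76)^2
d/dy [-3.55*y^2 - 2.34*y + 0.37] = -7.1*y - 2.34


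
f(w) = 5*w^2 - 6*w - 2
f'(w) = 10*w - 6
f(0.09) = -2.50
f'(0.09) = -5.10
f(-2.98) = 60.28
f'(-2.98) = -35.80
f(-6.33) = 236.32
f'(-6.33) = -69.30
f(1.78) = 3.16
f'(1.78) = 11.80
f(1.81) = 3.52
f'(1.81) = 12.10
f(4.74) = 81.90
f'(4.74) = 41.40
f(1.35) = -0.99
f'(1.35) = 7.50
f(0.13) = -2.70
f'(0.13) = -4.70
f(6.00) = 142.00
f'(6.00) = 54.00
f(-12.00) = 790.00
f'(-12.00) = -126.00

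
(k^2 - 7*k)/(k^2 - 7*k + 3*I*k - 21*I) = k/(k + 3*I)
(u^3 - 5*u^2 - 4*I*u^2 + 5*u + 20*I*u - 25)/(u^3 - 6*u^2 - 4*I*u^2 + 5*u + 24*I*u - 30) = (u - 5)/(u - 6)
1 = 1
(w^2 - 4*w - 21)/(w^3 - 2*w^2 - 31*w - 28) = (w + 3)/(w^2 + 5*w + 4)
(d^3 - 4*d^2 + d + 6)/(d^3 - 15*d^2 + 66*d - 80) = (d^2 - 2*d - 3)/(d^2 - 13*d + 40)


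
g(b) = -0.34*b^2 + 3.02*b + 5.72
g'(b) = 3.02 - 0.68*b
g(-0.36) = 4.59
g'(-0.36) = 3.26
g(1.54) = 9.56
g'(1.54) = 1.97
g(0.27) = 6.51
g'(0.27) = 2.84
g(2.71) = 11.41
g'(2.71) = 1.18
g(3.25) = 11.94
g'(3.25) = 0.81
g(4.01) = 12.36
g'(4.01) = 0.29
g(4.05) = 12.37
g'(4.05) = 0.27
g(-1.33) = 1.10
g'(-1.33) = 3.92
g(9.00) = 5.36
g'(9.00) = -3.10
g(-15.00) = -116.08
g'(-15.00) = 13.22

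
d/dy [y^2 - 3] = 2*y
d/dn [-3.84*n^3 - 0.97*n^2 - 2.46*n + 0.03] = -11.52*n^2 - 1.94*n - 2.46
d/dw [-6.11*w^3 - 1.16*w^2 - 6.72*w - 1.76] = -18.33*w^2 - 2.32*w - 6.72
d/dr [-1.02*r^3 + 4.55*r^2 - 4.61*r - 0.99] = -3.06*r^2 + 9.1*r - 4.61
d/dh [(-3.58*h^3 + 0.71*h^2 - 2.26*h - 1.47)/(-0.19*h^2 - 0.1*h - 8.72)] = (0.6802*h^4 + 0.716*h^3 + 93.1524*h^2 - 12.941*h + 19.5602)/(0.0361*h^4 + 0.038*h^3 + 3.3236*h^2 + 1.744*h + 76.0384)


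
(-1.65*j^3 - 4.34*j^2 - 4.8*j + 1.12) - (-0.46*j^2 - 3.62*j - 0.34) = -1.65*j^3 - 3.88*j^2 - 1.18*j + 1.46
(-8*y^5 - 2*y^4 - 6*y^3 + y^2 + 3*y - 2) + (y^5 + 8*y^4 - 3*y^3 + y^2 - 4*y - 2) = -7*y^5 + 6*y^4 - 9*y^3 + 2*y^2 - y - 4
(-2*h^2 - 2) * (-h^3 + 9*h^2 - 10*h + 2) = 2*h^5 - 18*h^4 + 22*h^3 - 22*h^2 + 20*h - 4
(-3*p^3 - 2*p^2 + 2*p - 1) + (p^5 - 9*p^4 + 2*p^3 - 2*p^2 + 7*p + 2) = p^5 - 9*p^4 - p^3 - 4*p^2 + 9*p + 1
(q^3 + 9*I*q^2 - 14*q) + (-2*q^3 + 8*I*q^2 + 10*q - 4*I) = -q^3 + 17*I*q^2 - 4*q - 4*I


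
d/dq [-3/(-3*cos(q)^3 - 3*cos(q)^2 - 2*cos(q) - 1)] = 3*(9*cos(q)^2 + 6*cos(q) + 2)*sin(q)/(3*cos(q)^3 + 3*cos(q)^2 + 2*cos(q) + 1)^2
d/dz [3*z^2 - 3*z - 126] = 6*z - 3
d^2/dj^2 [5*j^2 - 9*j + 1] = 10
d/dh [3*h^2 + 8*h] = 6*h + 8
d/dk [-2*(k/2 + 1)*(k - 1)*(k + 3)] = -3*k^2 - 8*k - 1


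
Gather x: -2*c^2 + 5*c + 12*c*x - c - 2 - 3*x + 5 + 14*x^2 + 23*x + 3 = -2*c^2 + 4*c + 14*x^2 + x*(12*c + 20) + 6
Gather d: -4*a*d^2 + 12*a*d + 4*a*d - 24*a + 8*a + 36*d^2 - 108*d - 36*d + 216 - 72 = -16*a + d^2*(36 - 4*a) + d*(16*a - 144) + 144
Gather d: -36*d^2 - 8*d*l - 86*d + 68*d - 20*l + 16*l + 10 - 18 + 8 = -36*d^2 + d*(-8*l - 18) - 4*l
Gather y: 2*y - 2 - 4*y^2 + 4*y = -4*y^2 + 6*y - 2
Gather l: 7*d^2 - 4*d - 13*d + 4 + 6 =7*d^2 - 17*d + 10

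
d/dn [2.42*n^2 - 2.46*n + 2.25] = 4.84*n - 2.46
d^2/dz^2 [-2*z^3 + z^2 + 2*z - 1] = 2 - 12*z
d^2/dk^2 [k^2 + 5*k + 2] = 2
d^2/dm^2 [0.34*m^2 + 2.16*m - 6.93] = 0.680000000000000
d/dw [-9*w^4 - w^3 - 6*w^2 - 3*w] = -36*w^3 - 3*w^2 - 12*w - 3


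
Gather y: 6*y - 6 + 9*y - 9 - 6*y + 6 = 9*y - 9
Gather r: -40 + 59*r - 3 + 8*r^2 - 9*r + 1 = 8*r^2 + 50*r - 42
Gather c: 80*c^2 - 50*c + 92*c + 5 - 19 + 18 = 80*c^2 + 42*c + 4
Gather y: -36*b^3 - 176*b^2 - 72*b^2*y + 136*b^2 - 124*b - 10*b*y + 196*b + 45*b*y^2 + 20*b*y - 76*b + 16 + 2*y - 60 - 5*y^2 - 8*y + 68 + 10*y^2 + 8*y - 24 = -36*b^3 - 40*b^2 - 4*b + y^2*(45*b + 5) + y*(-72*b^2 + 10*b + 2)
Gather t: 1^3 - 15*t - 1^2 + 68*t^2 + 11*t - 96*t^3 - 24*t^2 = -96*t^3 + 44*t^2 - 4*t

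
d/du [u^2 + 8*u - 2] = 2*u + 8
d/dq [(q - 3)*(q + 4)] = 2*q + 1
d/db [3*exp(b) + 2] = 3*exp(b)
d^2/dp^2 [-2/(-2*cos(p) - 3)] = 4*(3*cos(p) - cos(2*p) + 3)/(2*cos(p) + 3)^3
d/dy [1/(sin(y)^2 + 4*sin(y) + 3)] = -2*(sin(y) + 2)*cos(y)/(sin(y)^2 + 4*sin(y) + 3)^2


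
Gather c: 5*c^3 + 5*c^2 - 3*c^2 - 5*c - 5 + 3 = 5*c^3 + 2*c^2 - 5*c - 2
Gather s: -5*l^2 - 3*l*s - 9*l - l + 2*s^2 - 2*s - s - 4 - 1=-5*l^2 - 10*l + 2*s^2 + s*(-3*l - 3) - 5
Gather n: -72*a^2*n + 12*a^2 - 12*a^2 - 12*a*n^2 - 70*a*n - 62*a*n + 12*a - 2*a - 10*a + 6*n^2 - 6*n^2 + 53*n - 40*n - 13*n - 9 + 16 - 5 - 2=-12*a*n^2 + n*(-72*a^2 - 132*a)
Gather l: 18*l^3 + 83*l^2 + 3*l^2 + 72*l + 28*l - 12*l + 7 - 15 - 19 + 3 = 18*l^3 + 86*l^2 + 88*l - 24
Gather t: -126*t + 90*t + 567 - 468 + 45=144 - 36*t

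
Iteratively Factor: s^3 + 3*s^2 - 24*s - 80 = (s - 5)*(s^2 + 8*s + 16) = (s - 5)*(s + 4)*(s + 4)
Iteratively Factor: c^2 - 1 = (c + 1)*(c - 1)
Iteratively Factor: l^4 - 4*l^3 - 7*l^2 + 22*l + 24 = (l + 1)*(l^3 - 5*l^2 - 2*l + 24) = (l + 1)*(l + 2)*(l^2 - 7*l + 12) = (l - 4)*(l + 1)*(l + 2)*(l - 3)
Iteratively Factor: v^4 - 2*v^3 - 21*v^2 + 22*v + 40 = (v + 4)*(v^3 - 6*v^2 + 3*v + 10) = (v - 2)*(v + 4)*(v^2 - 4*v - 5) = (v - 2)*(v + 1)*(v + 4)*(v - 5)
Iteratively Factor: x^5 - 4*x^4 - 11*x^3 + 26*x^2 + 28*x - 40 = (x + 2)*(x^4 - 6*x^3 + x^2 + 24*x - 20) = (x - 2)*(x + 2)*(x^3 - 4*x^2 - 7*x + 10) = (x - 2)*(x - 1)*(x + 2)*(x^2 - 3*x - 10) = (x - 5)*(x - 2)*(x - 1)*(x + 2)*(x + 2)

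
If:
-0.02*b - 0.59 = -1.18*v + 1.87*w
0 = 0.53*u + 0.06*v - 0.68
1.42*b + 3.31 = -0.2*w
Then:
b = -0.140845070422535*w - 2.33098591549296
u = 1.23088772481387 - 0.179134931108879*w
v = 1.58235855812843*w + 0.460491764144187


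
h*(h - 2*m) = h^2 - 2*h*m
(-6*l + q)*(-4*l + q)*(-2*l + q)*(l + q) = -48*l^4 - 4*l^3*q + 32*l^2*q^2 - 11*l*q^3 + q^4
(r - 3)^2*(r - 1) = r^3 - 7*r^2 + 15*r - 9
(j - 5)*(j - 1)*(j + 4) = j^3 - 2*j^2 - 19*j + 20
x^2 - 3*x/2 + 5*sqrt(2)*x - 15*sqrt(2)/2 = (x - 3/2)*(x + 5*sqrt(2))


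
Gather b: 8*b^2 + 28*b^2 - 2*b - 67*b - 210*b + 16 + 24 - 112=36*b^2 - 279*b - 72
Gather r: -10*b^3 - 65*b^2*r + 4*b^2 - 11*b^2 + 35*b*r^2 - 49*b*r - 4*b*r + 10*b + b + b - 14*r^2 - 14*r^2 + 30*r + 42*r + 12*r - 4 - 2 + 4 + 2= -10*b^3 - 7*b^2 + 12*b + r^2*(35*b - 28) + r*(-65*b^2 - 53*b + 84)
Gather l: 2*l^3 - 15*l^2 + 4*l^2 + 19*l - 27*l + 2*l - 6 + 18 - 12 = 2*l^3 - 11*l^2 - 6*l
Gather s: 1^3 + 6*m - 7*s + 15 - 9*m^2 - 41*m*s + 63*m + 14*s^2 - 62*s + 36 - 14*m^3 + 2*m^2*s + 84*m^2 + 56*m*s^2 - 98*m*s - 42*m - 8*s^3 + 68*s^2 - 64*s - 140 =-14*m^3 + 75*m^2 + 27*m - 8*s^3 + s^2*(56*m + 82) + s*(2*m^2 - 139*m - 133) - 88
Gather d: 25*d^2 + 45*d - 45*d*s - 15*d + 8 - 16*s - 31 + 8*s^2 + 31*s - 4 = 25*d^2 + d*(30 - 45*s) + 8*s^2 + 15*s - 27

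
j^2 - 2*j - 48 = (j - 8)*(j + 6)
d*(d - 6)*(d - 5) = d^3 - 11*d^2 + 30*d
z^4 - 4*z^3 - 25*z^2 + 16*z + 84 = (z - 7)*(z - 2)*(z + 2)*(z + 3)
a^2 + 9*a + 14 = (a + 2)*(a + 7)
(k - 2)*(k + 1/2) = k^2 - 3*k/2 - 1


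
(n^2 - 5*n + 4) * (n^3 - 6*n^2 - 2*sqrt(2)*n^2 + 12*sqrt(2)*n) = n^5 - 11*n^4 - 2*sqrt(2)*n^4 + 22*sqrt(2)*n^3 + 34*n^3 - 68*sqrt(2)*n^2 - 24*n^2 + 48*sqrt(2)*n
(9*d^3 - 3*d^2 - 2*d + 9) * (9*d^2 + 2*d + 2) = 81*d^5 - 9*d^4 - 6*d^3 + 71*d^2 + 14*d + 18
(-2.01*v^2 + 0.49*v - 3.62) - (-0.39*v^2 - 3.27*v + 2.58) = -1.62*v^2 + 3.76*v - 6.2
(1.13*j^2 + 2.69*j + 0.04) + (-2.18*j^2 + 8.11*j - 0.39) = -1.05*j^2 + 10.8*j - 0.35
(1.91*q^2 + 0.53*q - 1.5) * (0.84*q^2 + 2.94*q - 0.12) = 1.6044*q^4 + 6.0606*q^3 + 0.069*q^2 - 4.4736*q + 0.18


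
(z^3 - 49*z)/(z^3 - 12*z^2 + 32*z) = (z^2 - 49)/(z^2 - 12*z + 32)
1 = 1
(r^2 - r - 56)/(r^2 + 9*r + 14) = (r - 8)/(r + 2)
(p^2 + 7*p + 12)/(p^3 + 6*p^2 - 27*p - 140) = (p + 3)/(p^2 + 2*p - 35)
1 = 1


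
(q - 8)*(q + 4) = q^2 - 4*q - 32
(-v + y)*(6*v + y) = -6*v^2 + 5*v*y + y^2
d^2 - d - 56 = (d - 8)*(d + 7)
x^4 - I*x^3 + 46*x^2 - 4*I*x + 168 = (x - 7*I)*(x - 2*I)*(x + 2*I)*(x + 6*I)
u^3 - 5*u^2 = u^2*(u - 5)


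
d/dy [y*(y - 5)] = 2*y - 5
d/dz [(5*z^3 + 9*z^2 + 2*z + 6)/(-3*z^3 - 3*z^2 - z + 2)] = (12*z^4 + 2*z^3 + 81*z^2 + 72*z + 10)/(9*z^6 + 18*z^5 + 15*z^4 - 6*z^3 - 11*z^2 - 4*z + 4)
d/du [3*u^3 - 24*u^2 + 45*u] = 9*u^2 - 48*u + 45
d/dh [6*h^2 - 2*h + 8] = 12*h - 2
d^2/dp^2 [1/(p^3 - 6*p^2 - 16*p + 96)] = 2*(3*(2 - p)*(p^3 - 6*p^2 - 16*p + 96) + (-3*p^2 + 12*p + 16)^2)/(p^3 - 6*p^2 - 16*p + 96)^3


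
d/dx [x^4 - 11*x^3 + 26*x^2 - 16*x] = 4*x^3 - 33*x^2 + 52*x - 16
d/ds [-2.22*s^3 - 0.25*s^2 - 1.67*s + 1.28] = -6.66*s^2 - 0.5*s - 1.67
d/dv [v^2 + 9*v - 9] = 2*v + 9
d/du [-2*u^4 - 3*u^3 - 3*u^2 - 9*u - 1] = -8*u^3 - 9*u^2 - 6*u - 9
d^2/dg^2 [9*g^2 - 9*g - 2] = 18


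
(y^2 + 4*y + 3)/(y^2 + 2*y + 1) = (y + 3)/(y + 1)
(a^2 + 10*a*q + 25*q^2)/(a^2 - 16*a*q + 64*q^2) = (a^2 + 10*a*q + 25*q^2)/(a^2 - 16*a*q + 64*q^2)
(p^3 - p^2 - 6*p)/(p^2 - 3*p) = p + 2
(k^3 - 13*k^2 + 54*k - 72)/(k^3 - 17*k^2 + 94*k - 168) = (k - 3)/(k - 7)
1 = 1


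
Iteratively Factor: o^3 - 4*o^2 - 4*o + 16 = (o - 2)*(o^2 - 2*o - 8) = (o - 4)*(o - 2)*(o + 2)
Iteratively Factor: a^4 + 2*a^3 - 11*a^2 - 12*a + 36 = (a + 3)*(a^3 - a^2 - 8*a + 12) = (a + 3)^2*(a^2 - 4*a + 4) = (a - 2)*(a + 3)^2*(a - 2)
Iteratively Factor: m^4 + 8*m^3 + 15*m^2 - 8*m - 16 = (m - 1)*(m^3 + 9*m^2 + 24*m + 16) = (m - 1)*(m + 4)*(m^2 + 5*m + 4) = (m - 1)*(m + 4)^2*(m + 1)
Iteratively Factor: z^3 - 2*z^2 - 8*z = (z)*(z^2 - 2*z - 8) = z*(z - 4)*(z + 2)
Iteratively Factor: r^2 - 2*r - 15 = (r + 3)*(r - 5)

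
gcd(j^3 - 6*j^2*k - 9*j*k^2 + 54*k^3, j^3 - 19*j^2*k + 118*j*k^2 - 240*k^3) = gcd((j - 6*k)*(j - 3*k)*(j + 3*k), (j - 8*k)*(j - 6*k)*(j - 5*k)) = j - 6*k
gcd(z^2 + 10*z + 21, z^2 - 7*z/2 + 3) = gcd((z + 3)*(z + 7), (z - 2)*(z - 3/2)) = 1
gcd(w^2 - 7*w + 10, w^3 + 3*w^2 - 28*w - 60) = w - 5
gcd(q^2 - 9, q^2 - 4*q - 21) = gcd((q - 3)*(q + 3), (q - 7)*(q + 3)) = q + 3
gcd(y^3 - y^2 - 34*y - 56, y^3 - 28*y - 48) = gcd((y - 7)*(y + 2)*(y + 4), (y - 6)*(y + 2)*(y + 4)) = y^2 + 6*y + 8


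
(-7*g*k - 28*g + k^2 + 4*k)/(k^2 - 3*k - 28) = (-7*g + k)/(k - 7)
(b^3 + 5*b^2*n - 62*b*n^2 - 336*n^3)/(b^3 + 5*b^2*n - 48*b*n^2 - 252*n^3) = (b^2 - b*n - 56*n^2)/(b^2 - b*n - 42*n^2)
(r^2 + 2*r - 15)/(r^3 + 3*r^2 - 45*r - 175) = (r - 3)/(r^2 - 2*r - 35)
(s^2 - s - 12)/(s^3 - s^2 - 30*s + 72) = (s + 3)/(s^2 + 3*s - 18)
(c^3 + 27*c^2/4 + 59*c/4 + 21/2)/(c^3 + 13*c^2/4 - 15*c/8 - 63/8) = 2*(c + 2)/(2*c - 3)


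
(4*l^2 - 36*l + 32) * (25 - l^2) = -4*l^4 + 36*l^3 + 68*l^2 - 900*l + 800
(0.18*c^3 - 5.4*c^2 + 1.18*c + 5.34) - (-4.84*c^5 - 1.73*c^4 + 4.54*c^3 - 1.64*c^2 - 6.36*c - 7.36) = 4.84*c^5 + 1.73*c^4 - 4.36*c^3 - 3.76*c^2 + 7.54*c + 12.7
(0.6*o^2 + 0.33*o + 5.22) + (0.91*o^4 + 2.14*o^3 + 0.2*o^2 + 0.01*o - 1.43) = 0.91*o^4 + 2.14*o^3 + 0.8*o^2 + 0.34*o + 3.79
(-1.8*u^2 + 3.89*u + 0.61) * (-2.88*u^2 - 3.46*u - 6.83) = 5.184*u^4 - 4.9752*u^3 - 2.9222*u^2 - 28.6793*u - 4.1663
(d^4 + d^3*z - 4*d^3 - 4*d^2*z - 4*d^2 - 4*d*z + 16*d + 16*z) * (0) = 0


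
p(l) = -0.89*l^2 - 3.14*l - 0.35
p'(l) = -1.78*l - 3.14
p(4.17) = -28.92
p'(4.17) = -10.56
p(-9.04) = -44.70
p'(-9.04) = 12.95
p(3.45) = -21.78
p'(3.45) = -9.28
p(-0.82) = 1.63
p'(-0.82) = -1.68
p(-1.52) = 2.37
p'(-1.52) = -0.43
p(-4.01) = -2.07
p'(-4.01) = 4.00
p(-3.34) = 0.21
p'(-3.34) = 2.81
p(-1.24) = 2.18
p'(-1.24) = -0.93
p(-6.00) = -13.55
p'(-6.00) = 7.54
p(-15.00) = -153.50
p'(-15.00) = 23.56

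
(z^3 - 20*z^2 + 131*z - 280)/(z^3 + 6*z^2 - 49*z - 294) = (z^2 - 13*z + 40)/(z^2 + 13*z + 42)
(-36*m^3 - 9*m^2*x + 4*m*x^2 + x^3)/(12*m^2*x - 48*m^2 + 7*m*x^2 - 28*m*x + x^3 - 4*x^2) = (-3*m + x)/(x - 4)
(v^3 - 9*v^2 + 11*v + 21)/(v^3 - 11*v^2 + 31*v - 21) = (v + 1)/(v - 1)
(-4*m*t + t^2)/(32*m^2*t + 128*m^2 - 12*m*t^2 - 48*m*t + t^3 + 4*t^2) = t/(-8*m*t - 32*m + t^2 + 4*t)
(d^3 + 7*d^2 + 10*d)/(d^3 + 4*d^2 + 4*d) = (d + 5)/(d + 2)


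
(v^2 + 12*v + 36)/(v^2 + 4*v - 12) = (v + 6)/(v - 2)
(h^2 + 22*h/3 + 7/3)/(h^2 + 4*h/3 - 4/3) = (3*h^2 + 22*h + 7)/(3*h^2 + 4*h - 4)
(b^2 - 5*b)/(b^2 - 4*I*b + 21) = b*(b - 5)/(b^2 - 4*I*b + 21)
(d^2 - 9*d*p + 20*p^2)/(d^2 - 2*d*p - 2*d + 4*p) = (d^2 - 9*d*p + 20*p^2)/(d^2 - 2*d*p - 2*d + 4*p)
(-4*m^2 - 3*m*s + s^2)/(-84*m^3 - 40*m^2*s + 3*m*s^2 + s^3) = (4*m^2 + 3*m*s - s^2)/(84*m^3 + 40*m^2*s - 3*m*s^2 - s^3)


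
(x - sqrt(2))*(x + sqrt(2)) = x^2 - 2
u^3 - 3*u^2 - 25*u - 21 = (u - 7)*(u + 1)*(u + 3)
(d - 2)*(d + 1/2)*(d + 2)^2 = d^4 + 5*d^3/2 - 3*d^2 - 10*d - 4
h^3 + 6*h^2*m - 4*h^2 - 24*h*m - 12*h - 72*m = (h - 6)*(h + 2)*(h + 6*m)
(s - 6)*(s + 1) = s^2 - 5*s - 6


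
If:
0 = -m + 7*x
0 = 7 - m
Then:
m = 7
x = 1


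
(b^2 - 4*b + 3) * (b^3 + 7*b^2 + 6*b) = b^5 + 3*b^4 - 19*b^3 - 3*b^2 + 18*b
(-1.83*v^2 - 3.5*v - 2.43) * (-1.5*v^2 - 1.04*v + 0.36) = 2.745*v^4 + 7.1532*v^3 + 6.6262*v^2 + 1.2672*v - 0.8748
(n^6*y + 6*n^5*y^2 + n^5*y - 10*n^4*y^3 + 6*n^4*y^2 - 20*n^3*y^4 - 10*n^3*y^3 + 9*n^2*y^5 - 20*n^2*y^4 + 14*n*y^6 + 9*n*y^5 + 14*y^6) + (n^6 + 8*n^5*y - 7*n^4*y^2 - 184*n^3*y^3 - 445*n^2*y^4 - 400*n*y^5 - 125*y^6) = n^6*y + n^6 + 6*n^5*y^2 + 9*n^5*y - 10*n^4*y^3 - n^4*y^2 - 20*n^3*y^4 - 194*n^3*y^3 + 9*n^2*y^5 - 465*n^2*y^4 + 14*n*y^6 - 391*n*y^5 - 111*y^6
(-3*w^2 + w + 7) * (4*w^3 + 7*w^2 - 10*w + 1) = -12*w^5 - 17*w^4 + 65*w^3 + 36*w^2 - 69*w + 7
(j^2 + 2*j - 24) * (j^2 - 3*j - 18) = j^4 - j^3 - 48*j^2 + 36*j + 432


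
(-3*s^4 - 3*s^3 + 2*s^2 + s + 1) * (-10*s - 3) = 30*s^5 + 39*s^4 - 11*s^3 - 16*s^2 - 13*s - 3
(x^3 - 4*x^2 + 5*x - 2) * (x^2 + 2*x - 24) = x^5 - 2*x^4 - 27*x^3 + 104*x^2 - 124*x + 48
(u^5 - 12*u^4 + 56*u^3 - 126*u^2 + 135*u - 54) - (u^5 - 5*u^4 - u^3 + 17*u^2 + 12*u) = -7*u^4 + 57*u^3 - 143*u^2 + 123*u - 54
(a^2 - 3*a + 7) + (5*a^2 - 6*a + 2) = 6*a^2 - 9*a + 9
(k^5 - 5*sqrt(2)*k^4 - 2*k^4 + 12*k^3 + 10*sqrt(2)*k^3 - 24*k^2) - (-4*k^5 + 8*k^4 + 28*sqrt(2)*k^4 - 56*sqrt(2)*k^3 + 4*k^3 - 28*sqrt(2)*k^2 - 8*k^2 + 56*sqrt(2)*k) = 5*k^5 - 33*sqrt(2)*k^4 - 10*k^4 + 8*k^3 + 66*sqrt(2)*k^3 - 16*k^2 + 28*sqrt(2)*k^2 - 56*sqrt(2)*k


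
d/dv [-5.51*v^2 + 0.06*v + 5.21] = 0.06 - 11.02*v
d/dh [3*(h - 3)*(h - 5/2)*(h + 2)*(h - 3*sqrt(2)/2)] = 12*h^3 - 63*h^2/2 - 27*sqrt(2)*h^2/2 - 21*h + 63*sqrt(2)*h/2 + 63*sqrt(2)/4 + 45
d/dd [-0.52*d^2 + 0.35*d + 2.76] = 0.35 - 1.04*d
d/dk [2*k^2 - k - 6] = 4*k - 1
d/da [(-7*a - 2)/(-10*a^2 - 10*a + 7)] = (-70*a^2 - 40*a - 69)/(100*a^4 + 200*a^3 - 40*a^2 - 140*a + 49)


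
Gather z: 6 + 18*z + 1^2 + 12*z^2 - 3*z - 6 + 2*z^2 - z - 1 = 14*z^2 + 14*z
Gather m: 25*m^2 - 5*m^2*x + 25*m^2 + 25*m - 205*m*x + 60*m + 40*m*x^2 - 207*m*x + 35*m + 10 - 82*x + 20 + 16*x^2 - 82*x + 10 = m^2*(50 - 5*x) + m*(40*x^2 - 412*x + 120) + 16*x^2 - 164*x + 40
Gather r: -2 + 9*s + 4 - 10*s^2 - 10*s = -10*s^2 - s + 2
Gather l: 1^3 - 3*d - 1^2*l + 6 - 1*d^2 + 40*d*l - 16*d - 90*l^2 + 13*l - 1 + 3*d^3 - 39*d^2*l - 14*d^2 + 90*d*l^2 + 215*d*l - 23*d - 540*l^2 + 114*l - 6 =3*d^3 - 15*d^2 - 42*d + l^2*(90*d - 630) + l*(-39*d^2 + 255*d + 126)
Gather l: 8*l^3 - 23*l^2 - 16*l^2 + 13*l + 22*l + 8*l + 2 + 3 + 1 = 8*l^3 - 39*l^2 + 43*l + 6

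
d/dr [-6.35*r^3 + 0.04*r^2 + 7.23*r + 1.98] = -19.05*r^2 + 0.08*r + 7.23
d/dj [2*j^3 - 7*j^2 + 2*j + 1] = 6*j^2 - 14*j + 2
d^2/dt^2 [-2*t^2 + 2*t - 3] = -4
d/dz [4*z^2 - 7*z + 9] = 8*z - 7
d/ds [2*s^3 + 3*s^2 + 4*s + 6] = 6*s^2 + 6*s + 4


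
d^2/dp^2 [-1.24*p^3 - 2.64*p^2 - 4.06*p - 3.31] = -7.44*p - 5.28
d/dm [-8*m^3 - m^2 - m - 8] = -24*m^2 - 2*m - 1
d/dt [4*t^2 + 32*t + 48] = 8*t + 32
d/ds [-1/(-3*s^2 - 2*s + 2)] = 2*(-3*s - 1)/(3*s^2 + 2*s - 2)^2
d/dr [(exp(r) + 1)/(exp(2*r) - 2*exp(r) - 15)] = (2*(1 - exp(r))*(exp(r) + 1) + exp(2*r) - 2*exp(r) - 15)*exp(r)/(-exp(2*r) + 2*exp(r) + 15)^2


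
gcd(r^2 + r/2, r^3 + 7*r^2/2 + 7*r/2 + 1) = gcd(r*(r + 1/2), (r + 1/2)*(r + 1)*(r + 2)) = r + 1/2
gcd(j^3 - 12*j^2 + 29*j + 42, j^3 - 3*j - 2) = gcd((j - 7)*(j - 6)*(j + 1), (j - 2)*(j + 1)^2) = j + 1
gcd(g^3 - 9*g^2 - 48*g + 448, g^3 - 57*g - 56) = g^2 - g - 56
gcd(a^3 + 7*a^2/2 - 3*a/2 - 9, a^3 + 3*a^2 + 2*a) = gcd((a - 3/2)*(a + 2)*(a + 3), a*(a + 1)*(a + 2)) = a + 2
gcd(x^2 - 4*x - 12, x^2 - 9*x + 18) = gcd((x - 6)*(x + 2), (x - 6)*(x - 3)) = x - 6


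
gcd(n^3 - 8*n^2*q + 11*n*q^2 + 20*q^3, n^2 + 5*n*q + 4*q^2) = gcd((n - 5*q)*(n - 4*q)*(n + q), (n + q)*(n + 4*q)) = n + q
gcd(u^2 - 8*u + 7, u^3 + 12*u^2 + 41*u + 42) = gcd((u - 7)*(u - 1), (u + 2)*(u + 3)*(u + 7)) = 1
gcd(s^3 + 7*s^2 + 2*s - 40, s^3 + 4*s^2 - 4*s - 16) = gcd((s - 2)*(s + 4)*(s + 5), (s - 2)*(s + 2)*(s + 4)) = s^2 + 2*s - 8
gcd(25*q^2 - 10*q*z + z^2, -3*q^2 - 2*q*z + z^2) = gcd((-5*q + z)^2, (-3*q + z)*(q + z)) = 1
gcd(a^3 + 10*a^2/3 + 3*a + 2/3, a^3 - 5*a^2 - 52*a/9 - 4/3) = a + 1/3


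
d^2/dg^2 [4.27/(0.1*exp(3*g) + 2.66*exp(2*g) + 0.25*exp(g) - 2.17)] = (4.27*(0.3*exp(2*g) + 5.32*exp(g) + 0.25)*(0.6*exp(2*g) + 10.64*exp(g) + 0.5)*exp(g) - (3.843*exp(2*g) + 45.4328*exp(g) + 1.0675)*(0.1*exp(3*g) + 2.66*exp(2*g) + 0.25*exp(g) - 2.17))*exp(g)/(0.1*exp(3*g) + 2.66*exp(2*g) + 0.25*exp(g) - 2.17)^3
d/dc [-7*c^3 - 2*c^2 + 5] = c*(-21*c - 4)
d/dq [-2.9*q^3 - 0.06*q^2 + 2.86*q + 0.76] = -8.7*q^2 - 0.12*q + 2.86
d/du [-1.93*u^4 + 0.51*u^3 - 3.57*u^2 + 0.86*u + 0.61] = -7.72*u^3 + 1.53*u^2 - 7.14*u + 0.86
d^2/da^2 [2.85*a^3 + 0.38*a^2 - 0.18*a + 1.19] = 17.1*a + 0.76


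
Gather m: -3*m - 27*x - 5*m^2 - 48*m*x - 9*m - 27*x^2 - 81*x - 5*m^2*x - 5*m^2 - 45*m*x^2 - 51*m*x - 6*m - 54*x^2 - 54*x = m^2*(-5*x - 10) + m*(-45*x^2 - 99*x - 18) - 81*x^2 - 162*x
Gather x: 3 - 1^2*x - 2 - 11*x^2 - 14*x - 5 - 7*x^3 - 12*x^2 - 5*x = -7*x^3 - 23*x^2 - 20*x - 4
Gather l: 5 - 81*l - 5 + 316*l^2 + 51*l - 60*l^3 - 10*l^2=-60*l^3 + 306*l^2 - 30*l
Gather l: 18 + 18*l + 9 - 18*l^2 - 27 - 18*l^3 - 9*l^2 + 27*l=-18*l^3 - 27*l^2 + 45*l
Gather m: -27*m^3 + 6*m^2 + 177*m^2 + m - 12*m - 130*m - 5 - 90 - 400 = -27*m^3 + 183*m^2 - 141*m - 495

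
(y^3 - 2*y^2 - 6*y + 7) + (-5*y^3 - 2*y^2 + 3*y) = -4*y^3 - 4*y^2 - 3*y + 7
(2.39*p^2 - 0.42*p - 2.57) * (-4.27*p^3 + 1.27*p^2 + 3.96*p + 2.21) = -10.2053*p^5 + 4.8287*p^4 + 19.9049*p^3 + 0.3548*p^2 - 11.1054*p - 5.6797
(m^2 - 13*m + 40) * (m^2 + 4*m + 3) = m^4 - 9*m^3 - 9*m^2 + 121*m + 120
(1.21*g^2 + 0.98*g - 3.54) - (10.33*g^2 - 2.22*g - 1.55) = -9.12*g^2 + 3.2*g - 1.99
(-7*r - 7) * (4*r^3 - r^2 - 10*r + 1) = -28*r^4 - 21*r^3 + 77*r^2 + 63*r - 7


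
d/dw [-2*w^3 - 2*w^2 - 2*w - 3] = -6*w^2 - 4*w - 2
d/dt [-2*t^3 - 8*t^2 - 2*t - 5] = -6*t^2 - 16*t - 2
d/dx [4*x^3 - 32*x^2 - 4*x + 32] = 12*x^2 - 64*x - 4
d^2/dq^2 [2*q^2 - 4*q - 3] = 4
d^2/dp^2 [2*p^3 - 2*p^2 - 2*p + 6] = 12*p - 4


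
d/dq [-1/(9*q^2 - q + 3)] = (18*q - 1)/(9*q^2 - q + 3)^2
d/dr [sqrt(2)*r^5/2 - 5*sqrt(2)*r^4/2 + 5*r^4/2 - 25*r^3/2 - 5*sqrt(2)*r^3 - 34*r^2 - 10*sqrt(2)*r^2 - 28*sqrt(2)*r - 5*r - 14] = 5*sqrt(2)*r^4/2 - 10*sqrt(2)*r^3 + 10*r^3 - 75*r^2/2 - 15*sqrt(2)*r^2 - 68*r - 20*sqrt(2)*r - 28*sqrt(2) - 5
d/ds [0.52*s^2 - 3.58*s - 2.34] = 1.04*s - 3.58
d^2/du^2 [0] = 0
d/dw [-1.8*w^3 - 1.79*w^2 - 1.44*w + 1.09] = -5.4*w^2 - 3.58*w - 1.44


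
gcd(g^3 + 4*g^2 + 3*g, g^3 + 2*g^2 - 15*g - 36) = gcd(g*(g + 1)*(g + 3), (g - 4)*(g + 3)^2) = g + 3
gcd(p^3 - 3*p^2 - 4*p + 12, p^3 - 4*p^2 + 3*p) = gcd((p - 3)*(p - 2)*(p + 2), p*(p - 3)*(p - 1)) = p - 3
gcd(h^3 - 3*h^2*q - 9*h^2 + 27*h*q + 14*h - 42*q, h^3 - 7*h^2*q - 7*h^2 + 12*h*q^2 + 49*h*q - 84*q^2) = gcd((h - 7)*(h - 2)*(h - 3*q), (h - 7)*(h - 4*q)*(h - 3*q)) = -h^2 + 3*h*q + 7*h - 21*q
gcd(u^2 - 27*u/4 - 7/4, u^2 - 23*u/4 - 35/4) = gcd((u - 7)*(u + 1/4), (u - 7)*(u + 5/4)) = u - 7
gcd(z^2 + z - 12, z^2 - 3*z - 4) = 1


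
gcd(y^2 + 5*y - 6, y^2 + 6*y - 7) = y - 1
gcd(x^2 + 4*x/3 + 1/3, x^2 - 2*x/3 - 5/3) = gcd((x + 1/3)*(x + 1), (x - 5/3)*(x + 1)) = x + 1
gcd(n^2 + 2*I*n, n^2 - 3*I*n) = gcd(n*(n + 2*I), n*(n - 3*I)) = n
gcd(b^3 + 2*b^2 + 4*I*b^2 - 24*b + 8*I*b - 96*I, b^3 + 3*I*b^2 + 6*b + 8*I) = b + 4*I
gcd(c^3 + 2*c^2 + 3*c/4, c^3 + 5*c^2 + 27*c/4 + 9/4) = c^2 + 2*c + 3/4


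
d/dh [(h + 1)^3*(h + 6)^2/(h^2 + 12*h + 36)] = 3*h^2 + 6*h + 3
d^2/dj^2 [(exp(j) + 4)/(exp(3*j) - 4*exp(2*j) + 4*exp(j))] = 4*(exp(3*j) + 10*exp(2*j) - 8*exp(j) + 4)*exp(-j)/(exp(4*j) - 8*exp(3*j) + 24*exp(2*j) - 32*exp(j) + 16)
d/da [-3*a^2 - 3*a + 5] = -6*a - 3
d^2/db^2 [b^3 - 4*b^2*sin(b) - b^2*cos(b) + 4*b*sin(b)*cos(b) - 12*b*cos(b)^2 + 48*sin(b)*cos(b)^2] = 4*b^2*sin(b) + b^2*cos(b) + 4*b*sin(b) - 8*b*sin(2*b) - 16*b*cos(b) + 24*b*cos(2*b) + 6*b - 20*sin(b) + 24*sin(2*b) - 108*sin(3*b) - 2*cos(b) + 8*cos(2*b)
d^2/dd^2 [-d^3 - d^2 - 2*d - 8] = -6*d - 2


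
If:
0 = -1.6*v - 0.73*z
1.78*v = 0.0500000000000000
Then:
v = 0.03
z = -0.06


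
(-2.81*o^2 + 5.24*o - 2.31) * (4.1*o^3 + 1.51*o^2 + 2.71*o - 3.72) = -11.521*o^5 + 17.2409*o^4 - 9.1737*o^3 + 21.1655*o^2 - 25.7529*o + 8.5932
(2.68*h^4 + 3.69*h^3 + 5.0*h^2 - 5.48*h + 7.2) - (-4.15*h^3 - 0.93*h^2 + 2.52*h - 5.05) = 2.68*h^4 + 7.84*h^3 + 5.93*h^2 - 8.0*h + 12.25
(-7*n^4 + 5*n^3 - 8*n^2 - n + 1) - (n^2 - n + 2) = -7*n^4 + 5*n^3 - 9*n^2 - 1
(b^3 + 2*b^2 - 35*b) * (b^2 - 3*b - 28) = b^5 - b^4 - 69*b^3 + 49*b^2 + 980*b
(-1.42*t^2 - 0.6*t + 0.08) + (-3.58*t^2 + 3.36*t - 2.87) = -5.0*t^2 + 2.76*t - 2.79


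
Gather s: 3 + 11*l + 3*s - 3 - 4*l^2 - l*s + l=-4*l^2 + 12*l + s*(3 - l)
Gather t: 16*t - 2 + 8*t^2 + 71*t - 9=8*t^2 + 87*t - 11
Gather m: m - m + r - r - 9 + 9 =0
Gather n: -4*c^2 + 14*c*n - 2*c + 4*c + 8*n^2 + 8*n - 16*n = -4*c^2 + 2*c + 8*n^2 + n*(14*c - 8)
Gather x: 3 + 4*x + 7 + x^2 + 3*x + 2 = x^2 + 7*x + 12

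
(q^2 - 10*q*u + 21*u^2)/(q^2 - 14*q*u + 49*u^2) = (q - 3*u)/(q - 7*u)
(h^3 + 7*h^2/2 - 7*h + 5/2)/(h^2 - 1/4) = 2*(h^2 + 4*h - 5)/(2*h + 1)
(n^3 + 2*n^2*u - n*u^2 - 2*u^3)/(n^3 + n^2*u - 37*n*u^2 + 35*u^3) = (-n^2 - 3*n*u - 2*u^2)/(-n^2 - 2*n*u + 35*u^2)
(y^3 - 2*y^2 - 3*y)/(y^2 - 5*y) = (y^2 - 2*y - 3)/(y - 5)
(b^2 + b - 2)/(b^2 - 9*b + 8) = (b + 2)/(b - 8)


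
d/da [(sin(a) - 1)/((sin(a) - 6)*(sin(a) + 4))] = (2*sin(a) + cos(a)^2 - 27)*cos(a)/((sin(a) - 6)^2*(sin(a) + 4)^2)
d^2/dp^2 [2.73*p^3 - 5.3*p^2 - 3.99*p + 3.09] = 16.38*p - 10.6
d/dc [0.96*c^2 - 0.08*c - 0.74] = 1.92*c - 0.08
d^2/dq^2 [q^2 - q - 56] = 2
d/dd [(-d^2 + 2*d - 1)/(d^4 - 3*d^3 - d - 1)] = (2*(d - 1)*(-d^4 + 3*d^3 + d + 1) - (d^2 - 2*d + 1)*(-4*d^3 + 9*d^2 + 1))/(-d^4 + 3*d^3 + d + 1)^2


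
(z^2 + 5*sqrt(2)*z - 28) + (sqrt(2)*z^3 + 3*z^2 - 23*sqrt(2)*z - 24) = sqrt(2)*z^3 + 4*z^2 - 18*sqrt(2)*z - 52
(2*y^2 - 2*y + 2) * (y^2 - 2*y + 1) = 2*y^4 - 6*y^3 + 8*y^2 - 6*y + 2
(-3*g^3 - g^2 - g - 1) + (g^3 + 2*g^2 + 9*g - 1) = -2*g^3 + g^2 + 8*g - 2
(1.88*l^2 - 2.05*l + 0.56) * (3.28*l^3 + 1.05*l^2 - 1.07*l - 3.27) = 6.1664*l^5 - 4.75*l^4 - 2.3273*l^3 - 3.3661*l^2 + 6.1043*l - 1.8312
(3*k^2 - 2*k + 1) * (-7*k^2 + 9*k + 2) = -21*k^4 + 41*k^3 - 19*k^2 + 5*k + 2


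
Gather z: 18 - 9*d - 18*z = -9*d - 18*z + 18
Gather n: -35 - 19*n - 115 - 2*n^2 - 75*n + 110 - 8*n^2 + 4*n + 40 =-10*n^2 - 90*n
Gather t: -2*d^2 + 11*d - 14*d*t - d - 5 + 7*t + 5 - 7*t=-2*d^2 - 14*d*t + 10*d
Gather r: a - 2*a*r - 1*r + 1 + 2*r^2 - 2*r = a + 2*r^2 + r*(-2*a - 3) + 1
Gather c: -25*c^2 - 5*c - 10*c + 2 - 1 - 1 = -25*c^2 - 15*c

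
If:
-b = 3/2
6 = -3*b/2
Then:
No Solution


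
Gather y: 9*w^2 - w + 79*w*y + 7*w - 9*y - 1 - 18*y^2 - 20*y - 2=9*w^2 + 6*w - 18*y^2 + y*(79*w - 29) - 3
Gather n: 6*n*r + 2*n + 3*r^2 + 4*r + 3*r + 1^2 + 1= n*(6*r + 2) + 3*r^2 + 7*r + 2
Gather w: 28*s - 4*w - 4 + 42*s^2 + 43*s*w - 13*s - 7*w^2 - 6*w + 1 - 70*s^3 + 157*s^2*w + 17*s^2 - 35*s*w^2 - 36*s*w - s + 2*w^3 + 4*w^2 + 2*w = -70*s^3 + 59*s^2 + 14*s + 2*w^3 + w^2*(-35*s - 3) + w*(157*s^2 + 7*s - 8) - 3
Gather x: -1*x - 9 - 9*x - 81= -10*x - 90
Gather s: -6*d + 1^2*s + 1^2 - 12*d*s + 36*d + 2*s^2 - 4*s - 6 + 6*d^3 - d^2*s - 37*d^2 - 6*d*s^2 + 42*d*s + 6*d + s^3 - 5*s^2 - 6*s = 6*d^3 - 37*d^2 + 36*d + s^3 + s^2*(-6*d - 3) + s*(-d^2 + 30*d - 9) - 5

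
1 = 1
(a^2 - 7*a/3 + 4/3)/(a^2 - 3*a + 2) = (a - 4/3)/(a - 2)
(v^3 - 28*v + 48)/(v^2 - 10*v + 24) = (v^2 + 4*v - 12)/(v - 6)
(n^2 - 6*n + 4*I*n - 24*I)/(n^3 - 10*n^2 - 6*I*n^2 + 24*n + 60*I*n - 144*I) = (n + 4*I)/(n^2 + n*(-4 - 6*I) + 24*I)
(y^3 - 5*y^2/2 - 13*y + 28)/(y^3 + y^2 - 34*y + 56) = (y + 7/2)/(y + 7)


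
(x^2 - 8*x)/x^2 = (x - 8)/x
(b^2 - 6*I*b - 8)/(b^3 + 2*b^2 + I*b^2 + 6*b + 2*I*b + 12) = (b - 4*I)/(b^2 + b*(2 + 3*I) + 6*I)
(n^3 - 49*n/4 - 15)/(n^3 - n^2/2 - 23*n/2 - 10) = (n + 3/2)/(n + 1)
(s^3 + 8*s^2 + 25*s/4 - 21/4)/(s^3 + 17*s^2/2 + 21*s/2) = (s - 1/2)/s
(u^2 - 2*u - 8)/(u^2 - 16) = (u + 2)/(u + 4)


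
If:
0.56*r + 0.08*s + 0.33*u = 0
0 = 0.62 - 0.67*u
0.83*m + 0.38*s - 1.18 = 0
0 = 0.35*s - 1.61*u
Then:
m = -0.53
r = -1.15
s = 4.26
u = 0.93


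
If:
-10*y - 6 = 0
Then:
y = -3/5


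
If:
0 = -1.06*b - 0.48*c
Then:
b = -0.452830188679245*c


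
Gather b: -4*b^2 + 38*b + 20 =-4*b^2 + 38*b + 20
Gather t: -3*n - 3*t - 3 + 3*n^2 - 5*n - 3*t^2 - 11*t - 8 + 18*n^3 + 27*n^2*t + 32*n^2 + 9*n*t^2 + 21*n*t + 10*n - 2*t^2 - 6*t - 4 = 18*n^3 + 35*n^2 + 2*n + t^2*(9*n - 5) + t*(27*n^2 + 21*n - 20) - 15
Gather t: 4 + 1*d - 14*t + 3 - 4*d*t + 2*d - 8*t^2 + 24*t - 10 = 3*d - 8*t^2 + t*(10 - 4*d) - 3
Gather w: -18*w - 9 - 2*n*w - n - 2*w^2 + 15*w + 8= -n - 2*w^2 + w*(-2*n - 3) - 1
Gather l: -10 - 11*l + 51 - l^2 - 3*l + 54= -l^2 - 14*l + 95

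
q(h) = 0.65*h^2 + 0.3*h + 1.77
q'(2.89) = 4.06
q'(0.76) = 1.29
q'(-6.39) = -8.01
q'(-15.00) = -19.20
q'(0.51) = 0.96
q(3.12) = 9.03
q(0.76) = 2.37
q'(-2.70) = -3.21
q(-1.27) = 2.44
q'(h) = 1.3*h + 0.3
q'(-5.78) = -7.21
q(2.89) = 8.07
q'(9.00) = 12.00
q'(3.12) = 4.36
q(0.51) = 2.09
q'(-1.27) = -1.35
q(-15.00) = 143.52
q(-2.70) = 5.70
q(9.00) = 57.12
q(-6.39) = 26.39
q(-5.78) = 21.75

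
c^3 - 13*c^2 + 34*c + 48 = (c - 8)*(c - 6)*(c + 1)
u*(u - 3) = u^2 - 3*u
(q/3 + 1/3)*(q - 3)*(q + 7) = q^3/3 + 5*q^2/3 - 17*q/3 - 7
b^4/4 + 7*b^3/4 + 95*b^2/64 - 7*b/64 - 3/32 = (b/4 + 1/4)*(b - 1/4)*(b + 1/4)*(b + 6)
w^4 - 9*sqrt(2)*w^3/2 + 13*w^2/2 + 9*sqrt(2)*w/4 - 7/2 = (w - 7*sqrt(2)/2)*(w - sqrt(2))*(w - sqrt(2)/2)*(w + sqrt(2)/2)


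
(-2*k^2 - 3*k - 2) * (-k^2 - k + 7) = 2*k^4 + 5*k^3 - 9*k^2 - 19*k - 14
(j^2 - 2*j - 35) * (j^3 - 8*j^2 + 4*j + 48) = j^5 - 10*j^4 - 15*j^3 + 320*j^2 - 236*j - 1680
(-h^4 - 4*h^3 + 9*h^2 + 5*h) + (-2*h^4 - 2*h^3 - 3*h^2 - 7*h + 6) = -3*h^4 - 6*h^3 + 6*h^2 - 2*h + 6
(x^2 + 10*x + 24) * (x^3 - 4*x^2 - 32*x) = x^5 + 6*x^4 - 48*x^3 - 416*x^2 - 768*x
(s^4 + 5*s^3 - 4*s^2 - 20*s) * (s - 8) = s^5 - 3*s^4 - 44*s^3 + 12*s^2 + 160*s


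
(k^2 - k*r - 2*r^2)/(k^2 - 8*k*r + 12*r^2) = (-k - r)/(-k + 6*r)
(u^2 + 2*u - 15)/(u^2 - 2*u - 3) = (u + 5)/(u + 1)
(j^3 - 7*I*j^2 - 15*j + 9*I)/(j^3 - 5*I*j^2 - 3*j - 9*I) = (j - I)/(j + I)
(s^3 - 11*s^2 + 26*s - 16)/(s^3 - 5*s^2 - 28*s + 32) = (s - 2)/(s + 4)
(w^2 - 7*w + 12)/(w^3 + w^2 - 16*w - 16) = (w - 3)/(w^2 + 5*w + 4)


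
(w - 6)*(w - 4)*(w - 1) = w^3 - 11*w^2 + 34*w - 24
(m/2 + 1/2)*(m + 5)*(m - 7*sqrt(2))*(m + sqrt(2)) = m^4/2 - 3*sqrt(2)*m^3 + 3*m^3 - 18*sqrt(2)*m^2 - 9*m^2/2 - 42*m - 15*sqrt(2)*m - 35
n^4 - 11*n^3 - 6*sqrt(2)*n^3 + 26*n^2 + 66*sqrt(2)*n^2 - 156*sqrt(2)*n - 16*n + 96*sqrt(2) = (n - 8)*(n - 2)*(n - 1)*(n - 6*sqrt(2))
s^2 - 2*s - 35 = (s - 7)*(s + 5)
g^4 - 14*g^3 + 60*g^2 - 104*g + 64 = (g - 8)*(g - 2)^3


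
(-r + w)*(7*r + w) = -7*r^2 + 6*r*w + w^2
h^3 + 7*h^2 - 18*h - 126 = (h + 7)*(h - 3*sqrt(2))*(h + 3*sqrt(2))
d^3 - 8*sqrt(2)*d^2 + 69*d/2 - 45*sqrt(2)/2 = (d - 5*sqrt(2))*(d - 3*sqrt(2)/2)^2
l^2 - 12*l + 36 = (l - 6)^2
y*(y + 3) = y^2 + 3*y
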